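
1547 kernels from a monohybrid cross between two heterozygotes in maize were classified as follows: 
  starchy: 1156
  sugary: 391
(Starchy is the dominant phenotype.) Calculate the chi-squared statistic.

For a monohybrid cross between heterozygotes with complete dominance, the expected phenotypic ratio is 3:1.
Expected counts for N = 1547 under a 3:1 ratio (total parts = 4):
  starchy: 1547 × 3/4 = 1160.25
  sugary: 1547 × 1/4 = 386.75
χ² = Σ (O − E)² / E
  starchy: (1156 − 1160.25)² / 1160.25 = 0.0156
  sugary: (391 − 386.75)² / 386.75 = 0.0467
χ² = 0.0156 + 0.0467 = 0.0623 ≈ 0.062

0.062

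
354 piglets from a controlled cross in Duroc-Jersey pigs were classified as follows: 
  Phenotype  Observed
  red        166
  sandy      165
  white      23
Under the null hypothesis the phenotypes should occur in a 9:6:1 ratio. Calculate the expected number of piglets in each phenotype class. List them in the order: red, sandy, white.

Expected counts for N = 354 under a 9:6:1 ratio (total parts = 16):
  red: 354 × 9/16 = 199.125
  sandy: 354 × 6/16 = 132.75
  white: 354 × 1/16 = 22.125

199.125, 132.75, 22.125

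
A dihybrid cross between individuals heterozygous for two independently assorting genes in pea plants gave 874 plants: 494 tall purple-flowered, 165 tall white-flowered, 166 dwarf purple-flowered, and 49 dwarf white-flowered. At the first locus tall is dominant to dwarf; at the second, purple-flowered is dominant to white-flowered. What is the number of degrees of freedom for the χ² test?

A dihybrid F₂ with independent assortment and complete dominance at both loci gives a 9:3:3:1 phenotypic ratio.
A goodness-of-fit test with 4 phenotype classes has df = 4 − 1 = 3.

3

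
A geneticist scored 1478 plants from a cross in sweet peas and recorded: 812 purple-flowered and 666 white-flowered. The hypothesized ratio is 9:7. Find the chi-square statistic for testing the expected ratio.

Under the 9:7 hypothesis (Σ ratio = 16, N = 1478):
  purple-flowered: 1478 × 9/16 = 831.375
  white-flowered: 1478 × 7/16 = 646.625
χ² = Σ (O − E)² / E
  purple-flowered: (812 − 831.375)² / 831.375 = 0.4515
  white-flowered: (666 − 646.625)² / 646.625 = 0.5805
χ² = 0.4515 + 0.5805 = 1.032

1.032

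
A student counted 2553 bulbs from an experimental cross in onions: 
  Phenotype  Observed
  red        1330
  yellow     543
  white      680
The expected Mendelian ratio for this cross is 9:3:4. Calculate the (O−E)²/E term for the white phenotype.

2.731

Expected counts for N = 2553 under a 9:3:4 ratio (total parts = 16):
  red: 2553 × 9/16 = 1436.0625
  yellow: 2553 × 3/16 = 478.6875
  white: 2553 × 4/16 = 638.25
Contribution of white: (680 − 638.25)² / 638.25 = 2.7310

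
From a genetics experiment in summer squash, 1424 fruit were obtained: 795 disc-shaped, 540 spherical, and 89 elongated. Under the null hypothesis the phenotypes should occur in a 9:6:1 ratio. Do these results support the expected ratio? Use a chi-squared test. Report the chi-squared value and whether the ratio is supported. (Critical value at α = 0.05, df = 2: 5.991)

Expected counts for N = 1424 under a 9:6:1 ratio (total parts = 16):
  disc-shaped: 1424 × 9/16 = 801
  spherical: 1424 × 6/16 = 534
  elongated: 1424 × 1/16 = 89
χ² = Σ (O − E)² / E
  disc-shaped: (795 − 801)² / 801 = 0.0449
  spherical: (540 − 534)² / 534 = 0.0674
  elongated: (89 − 89)² / 89 = 0.0000
χ² = 0.0449 + 0.0674 + 0.0000 = 0.1123 ≈ 0.112
Degrees of freedom = 3 − 1 = 2; critical value at α = 0.05 is 5.991.
Since 0.112 < 5.991, we fail to reject the null hypothesis — the data are consistent with the 9:6:1 ratio.

0.112; consistent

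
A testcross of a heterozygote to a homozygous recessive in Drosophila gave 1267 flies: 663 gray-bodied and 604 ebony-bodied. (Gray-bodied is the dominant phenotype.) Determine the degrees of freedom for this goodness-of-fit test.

1

A testcross of a heterozygote (Aa × aa) gives a 1:1 phenotypic ratio.
A goodness-of-fit test with 2 phenotype classes has df = 2 − 1 = 1.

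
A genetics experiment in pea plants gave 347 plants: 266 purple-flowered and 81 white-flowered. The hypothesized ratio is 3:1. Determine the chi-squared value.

Total ratio parts = 4. Expected numbers out of 347:
  purple-flowered: 347 × 3/4 = 260.25
  white-flowered: 347 × 1/4 = 86.75
χ² = Σ (O − E)² / E
  purple-flowered: (266 − 260.25)² / 260.25 = 0.1270
  white-flowered: (81 − 86.75)² / 86.75 = 0.3811
χ² = 0.1270 + 0.3811 = 0.5081 ≈ 0.508

0.508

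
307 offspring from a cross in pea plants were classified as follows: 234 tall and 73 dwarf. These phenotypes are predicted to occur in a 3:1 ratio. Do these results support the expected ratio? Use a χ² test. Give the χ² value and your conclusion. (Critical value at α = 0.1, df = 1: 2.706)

0.244; consistent

Total ratio parts = 4. Expected numbers out of 307:
  tall: 307 × 3/4 = 230.25
  dwarf: 307 × 1/4 = 76.75
χ² = Σ (O − E)² / E
  tall: (234 − 230.25)² / 230.25 = 0.0611
  dwarf: (73 − 76.75)² / 76.75 = 0.1832
χ² = 0.0611 + 0.1832 = 0.2443 ≈ 0.244
Degrees of freedom = 2 − 1 = 1; critical value at α = 0.1 is 2.706.
Since 0.244 < 2.706, we fail to reject the null hypothesis — the data are consistent with the 3:1 ratio.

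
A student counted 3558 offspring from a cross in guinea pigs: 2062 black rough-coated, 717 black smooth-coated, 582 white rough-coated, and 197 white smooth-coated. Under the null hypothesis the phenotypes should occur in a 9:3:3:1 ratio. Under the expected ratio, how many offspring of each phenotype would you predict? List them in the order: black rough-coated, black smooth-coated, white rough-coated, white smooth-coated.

2001.375, 667.125, 667.125, 222.375

Expected counts for N = 3558 under a 9:3:3:1 ratio (total parts = 16):
  black rough-coated: 3558 × 9/16 = 2001.375
  black smooth-coated: 3558 × 3/16 = 667.125
  white rough-coated: 3558 × 3/16 = 667.125
  white smooth-coated: 3558 × 1/16 = 222.375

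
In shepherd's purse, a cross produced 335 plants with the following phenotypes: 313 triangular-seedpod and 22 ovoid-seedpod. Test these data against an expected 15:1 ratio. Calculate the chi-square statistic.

0.058

Total ratio parts = 16. Expected numbers out of 335:
  triangular-seedpod: 335 × 15/16 = 314.0625
  ovoid-seedpod: 335 × 1/16 = 20.9375
χ² = Σ (O − E)² / E
  triangular-seedpod: (313 − 314.0625)² / 314.0625 = 0.0036
  ovoid-seedpod: (22 − 20.9375)² / 20.9375 = 0.0539
χ² = 0.0036 + 0.0539 = 0.0575 ≈ 0.058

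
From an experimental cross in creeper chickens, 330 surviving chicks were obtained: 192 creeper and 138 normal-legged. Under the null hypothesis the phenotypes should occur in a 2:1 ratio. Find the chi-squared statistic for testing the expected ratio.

Expected counts for N = 330 under a 2:1 ratio (total parts = 3):
  creeper: 330 × 2/3 = 220
  normal-legged: 330 × 1/3 = 110
χ² = Σ (O − E)² / E
  creeper: (192 − 220)² / 220 = 3.5636
  normal-legged: (138 − 110)² / 110 = 7.1273
χ² = 3.5636 + 7.1273 = 10.6909 ≈ 10.691

10.691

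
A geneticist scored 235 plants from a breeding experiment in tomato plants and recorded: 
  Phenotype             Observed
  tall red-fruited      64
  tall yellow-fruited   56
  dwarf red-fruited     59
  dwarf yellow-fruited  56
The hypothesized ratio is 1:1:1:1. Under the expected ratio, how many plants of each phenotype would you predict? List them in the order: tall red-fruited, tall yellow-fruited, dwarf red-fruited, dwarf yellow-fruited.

Under the 1:1:1:1 hypothesis (Σ ratio = 4, N = 235):
  tall red-fruited: 235 × 1/4 = 58.75
  tall yellow-fruited: 235 × 1/4 = 58.75
  dwarf red-fruited: 235 × 1/4 = 58.75
  dwarf yellow-fruited: 235 × 1/4 = 58.75

58.75, 58.75, 58.75, 58.75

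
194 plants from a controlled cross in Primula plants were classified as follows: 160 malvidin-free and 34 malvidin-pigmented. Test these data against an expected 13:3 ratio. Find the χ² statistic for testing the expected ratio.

0.191

Under the 13:3 hypothesis (Σ ratio = 16, N = 194):
  malvidin-free: 194 × 13/16 = 157.625
  malvidin-pigmented: 194 × 3/16 = 36.375
χ² = Σ (O − E)² / E
  malvidin-free: (160 − 157.625)² / 157.625 = 0.0358
  malvidin-pigmented: (34 − 36.375)² / 36.375 = 0.1551
χ² = 0.0358 + 0.1551 = 0.1909 ≈ 0.191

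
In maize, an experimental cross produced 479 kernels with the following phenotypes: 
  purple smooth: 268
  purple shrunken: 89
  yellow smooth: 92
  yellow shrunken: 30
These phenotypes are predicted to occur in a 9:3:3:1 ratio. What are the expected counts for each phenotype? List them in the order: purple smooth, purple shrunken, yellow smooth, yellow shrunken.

Expected counts for N = 479 under a 9:3:3:1 ratio (total parts = 16):
  purple smooth: 479 × 9/16 = 269.4375
  purple shrunken: 479 × 3/16 = 89.8125
  yellow smooth: 479 × 3/16 = 89.8125
  yellow shrunken: 479 × 1/16 = 29.9375

269.4375, 89.8125, 89.8125, 29.9375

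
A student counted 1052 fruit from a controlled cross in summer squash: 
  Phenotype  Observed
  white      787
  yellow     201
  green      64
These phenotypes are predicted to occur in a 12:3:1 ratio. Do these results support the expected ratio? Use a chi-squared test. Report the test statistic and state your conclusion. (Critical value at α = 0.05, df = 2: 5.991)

0.123; consistent

Under the 12:3:1 hypothesis (Σ ratio = 16, N = 1052):
  white: 1052 × 12/16 = 789
  yellow: 1052 × 3/16 = 197.25
  green: 1052 × 1/16 = 65.75
χ² = Σ (O − E)² / E
  white: (787 − 789)² / 789 = 0.0051
  yellow: (201 − 197.25)² / 197.25 = 0.0713
  green: (64 − 65.75)² / 65.75 = 0.0466
χ² = 0.0051 + 0.0713 + 0.0466 = 0.123
Degrees of freedom = 3 − 1 = 2; critical value at α = 0.05 is 5.991.
Since 0.123 < 5.991, we fail to reject the null hypothesis — the data are consistent with the 12:3:1 ratio.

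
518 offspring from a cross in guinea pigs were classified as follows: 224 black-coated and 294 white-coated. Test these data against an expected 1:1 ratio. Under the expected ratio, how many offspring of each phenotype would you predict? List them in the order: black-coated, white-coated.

The 1:1 ratio has 2 parts, so with N = 518 the expected counts are:
  black-coated: 518 × 1/2 = 259
  white-coated: 518 × 1/2 = 259

259, 259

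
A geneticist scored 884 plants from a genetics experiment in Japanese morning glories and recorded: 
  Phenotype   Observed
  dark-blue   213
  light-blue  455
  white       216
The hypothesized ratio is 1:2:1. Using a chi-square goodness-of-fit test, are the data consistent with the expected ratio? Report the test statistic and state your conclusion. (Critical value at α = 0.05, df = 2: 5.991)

The 1:2:1 ratio has 4 parts, so with N = 884 the expected counts are:
  dark-blue: 884 × 1/4 = 221
  light-blue: 884 × 2/4 = 442
  white: 884 × 1/4 = 221
χ² = Σ (O − E)² / E
  dark-blue: (213 − 221)² / 221 = 0.2896
  light-blue: (455 − 442)² / 442 = 0.3824
  white: (216 − 221)² / 221 = 0.1131
χ² = 0.2896 + 0.3824 + 0.1131 = 0.7851 ≈ 0.785
Degrees of freedom = 3 − 1 = 2; critical value at α = 0.05 is 5.991.
Since 0.785 < 5.991, we fail to reject the null hypothesis — the data are consistent with the 1:2:1 ratio.

0.785; consistent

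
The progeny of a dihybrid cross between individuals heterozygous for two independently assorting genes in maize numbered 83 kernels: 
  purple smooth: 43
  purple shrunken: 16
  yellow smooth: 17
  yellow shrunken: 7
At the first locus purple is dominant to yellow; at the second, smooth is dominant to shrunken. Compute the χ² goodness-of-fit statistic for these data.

1.070

A dihybrid F₂ with independent assortment and complete dominance at both loci gives a 9:3:3:1 phenotypic ratio.
Under the 9:3:3:1 hypothesis (Σ ratio = 16, N = 83):
  purple smooth: 83 × 9/16 = 46.6875
  purple shrunken: 83 × 3/16 = 15.5625
  yellow smooth: 83 × 3/16 = 15.5625
  yellow shrunken: 83 × 1/16 = 5.1875
χ² = Σ (O − E)² / E
  purple smooth: (43 − 46.6875)² / 46.6875 = 0.2912
  purple shrunken: (16 − 15.5625)² / 15.5625 = 0.0123
  yellow smooth: (17 − 15.5625)² / 15.5625 = 0.1328
  yellow shrunken: (7 − 5.1875)² / 5.1875 = 0.6333
χ² = 0.2912 + 0.0123 + 0.1328 + 0.6333 = 1.0696 ≈ 1.070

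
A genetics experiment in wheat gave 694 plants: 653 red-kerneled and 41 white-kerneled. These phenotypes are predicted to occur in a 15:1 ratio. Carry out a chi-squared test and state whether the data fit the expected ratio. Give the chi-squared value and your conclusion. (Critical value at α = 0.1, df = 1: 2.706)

0.139; consistent

The 15:1 ratio has 16 parts, so with N = 694 the expected counts are:
  red-kerneled: 694 × 15/16 = 650.625
  white-kerneled: 694 × 1/16 = 43.375
χ² = Σ (O − E)² / E
  red-kerneled: (653 − 650.625)² / 650.625 = 0.0087
  white-kerneled: (41 − 43.375)² / 43.375 = 0.1300
χ² = 0.0087 + 0.1300 = 0.1387 ≈ 0.139
Degrees of freedom = 2 − 1 = 1; critical value at α = 0.1 is 2.706.
Since 0.139 < 2.706, we fail to reject the null hypothesis — the data are consistent with the 15:1 ratio.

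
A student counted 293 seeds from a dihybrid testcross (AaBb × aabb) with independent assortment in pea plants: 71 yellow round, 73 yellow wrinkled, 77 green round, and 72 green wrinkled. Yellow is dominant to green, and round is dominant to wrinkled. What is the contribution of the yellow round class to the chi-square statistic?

A dihybrid testcross with independent assortment gives a 1:1:1:1 ratio.
Total ratio parts = 4. Expected numbers out of 293:
  yellow round: 293 × 1/4 = 73.25
  yellow wrinkled: 293 × 1/4 = 73.25
  green round: 293 × 1/4 = 73.25
  green wrinkled: 293 × 1/4 = 73.25
Contribution of yellow round: (71 − 73.25)² / 73.25 = 0.0691

0.069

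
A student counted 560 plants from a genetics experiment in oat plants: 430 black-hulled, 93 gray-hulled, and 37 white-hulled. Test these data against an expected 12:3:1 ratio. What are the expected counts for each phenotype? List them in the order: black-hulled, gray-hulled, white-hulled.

420, 105, 35

Under the 12:3:1 hypothesis (Σ ratio = 16, N = 560):
  black-hulled: 560 × 12/16 = 420
  gray-hulled: 560 × 3/16 = 105
  white-hulled: 560 × 1/16 = 35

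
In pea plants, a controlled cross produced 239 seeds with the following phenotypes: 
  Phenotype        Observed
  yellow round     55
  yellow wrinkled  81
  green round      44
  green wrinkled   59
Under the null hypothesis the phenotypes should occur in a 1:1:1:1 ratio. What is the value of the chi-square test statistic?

Expected counts for N = 239 under a 1:1:1:1 ratio (total parts = 4):
  yellow round: 239 × 1/4 = 59.75
  yellow wrinkled: 239 × 1/4 = 59.75
  green round: 239 × 1/4 = 59.75
  green wrinkled: 239 × 1/4 = 59.75
χ² = Σ (O − E)² / E
  yellow round: (55 − 59.75)² / 59.75 = 0.3776
  yellow wrinkled: (81 − 59.75)² / 59.75 = 7.5575
  green round: (44 − 59.75)² / 59.75 = 4.1517
  green wrinkled: (59 − 59.75)² / 59.75 = 0.0094
χ² = 0.3776 + 7.5575 + 4.1517 + 0.0094 = 12.0962 ≈ 12.096

12.096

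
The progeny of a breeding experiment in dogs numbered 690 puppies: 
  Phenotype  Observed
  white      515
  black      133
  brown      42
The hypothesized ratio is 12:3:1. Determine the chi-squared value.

0.143

Under the 12:3:1 hypothesis (Σ ratio = 16, N = 690):
  white: 690 × 12/16 = 517.5
  black: 690 × 3/16 = 129.375
  brown: 690 × 1/16 = 43.125
χ² = Σ (O − E)² / E
  white: (515 − 517.5)² / 517.5 = 0.0121
  black: (133 − 129.375)² / 129.375 = 0.1016
  brown: (42 − 43.125)² / 43.125 = 0.0293
χ² = 0.0121 + 0.1016 + 0.0293 = 0.143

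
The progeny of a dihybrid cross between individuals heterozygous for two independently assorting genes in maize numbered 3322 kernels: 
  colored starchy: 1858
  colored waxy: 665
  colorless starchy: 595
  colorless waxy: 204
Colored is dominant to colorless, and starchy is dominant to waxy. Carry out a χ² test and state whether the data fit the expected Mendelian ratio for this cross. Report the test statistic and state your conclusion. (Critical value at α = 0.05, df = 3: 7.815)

4.220; consistent

A dihybrid F₂ with independent assortment and complete dominance at both loci gives a 9:3:3:1 phenotypic ratio.
Total ratio parts = 16. Expected numbers out of 3322:
  colored starchy: 3322 × 9/16 = 1868.625
  colored waxy: 3322 × 3/16 = 622.875
  colorless starchy: 3322 × 3/16 = 622.875
  colorless waxy: 3322 × 1/16 = 207.625
χ² = Σ (O − E)² / E
  colored starchy: (1858 − 1868.625)² / 1868.625 = 0.0604
  colored waxy: (665 − 622.875)² / 622.875 = 2.8489
  colorless starchy: (595 − 622.875)² / 622.875 = 1.2475
  colorless waxy: (204 − 207.625)² / 207.625 = 0.0633
χ² = 0.0604 + 2.8489 + 1.2475 + 0.0633 = 4.2201 ≈ 4.220
Degrees of freedom = 4 − 1 = 3; critical value at α = 0.05 is 7.815.
Since 4.220 < 7.815, we fail to reject the null hypothesis — the data are consistent with the 9:3:3:1 ratio.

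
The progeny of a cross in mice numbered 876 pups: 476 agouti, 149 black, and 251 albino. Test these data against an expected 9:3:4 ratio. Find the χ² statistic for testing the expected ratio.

Under the 9:3:4 hypothesis (Σ ratio = 16, N = 876):
  agouti: 876 × 9/16 = 492.75
  black: 876 × 3/16 = 164.25
  albino: 876 × 4/16 = 219
χ² = Σ (O − E)² / E
  agouti: (476 − 492.75)² / 492.75 = 0.5694
  black: (149 − 164.25)² / 164.25 = 1.4159
  albino: (251 − 219)² / 219 = 4.6758
χ² = 0.5694 + 1.4159 + 4.6758 = 6.6611 ≈ 6.661

6.661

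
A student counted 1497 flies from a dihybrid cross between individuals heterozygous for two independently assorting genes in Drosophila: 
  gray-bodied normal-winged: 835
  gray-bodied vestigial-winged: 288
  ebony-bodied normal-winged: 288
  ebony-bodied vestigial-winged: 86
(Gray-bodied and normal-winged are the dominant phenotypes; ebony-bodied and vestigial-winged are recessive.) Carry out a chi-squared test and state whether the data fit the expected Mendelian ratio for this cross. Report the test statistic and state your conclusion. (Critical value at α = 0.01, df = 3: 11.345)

1.052; consistent

A dihybrid F₂ with independent assortment and complete dominance at both loci gives a 9:3:3:1 phenotypic ratio.
Total ratio parts = 16. Expected numbers out of 1497:
  gray-bodied normal-winged: 1497 × 9/16 = 842.0625
  gray-bodied vestigial-winged: 1497 × 3/16 = 280.6875
  ebony-bodied normal-winged: 1497 × 3/16 = 280.6875
  ebony-bodied vestigial-winged: 1497 × 1/16 = 93.5625
χ² = Σ (O − E)² / E
  gray-bodied normal-winged: (835 − 842.0625)² / 842.0625 = 0.0592
  gray-bodied vestigial-winged: (288 − 280.6875)² / 280.6875 = 0.1905
  ebony-bodied normal-winged: (288 − 280.6875)² / 280.6875 = 0.1905
  ebony-bodied vestigial-winged: (86 − 93.5625)² / 93.5625 = 0.6113
χ² = 0.0592 + 0.1905 + 0.1905 + 0.6113 = 1.0515 ≈ 1.052
Degrees of freedom = 4 − 1 = 3; critical value at α = 0.01 is 11.345.
Since 1.052 < 11.345, we fail to reject the null hypothesis — the data are consistent with the 9:3:3:1 ratio.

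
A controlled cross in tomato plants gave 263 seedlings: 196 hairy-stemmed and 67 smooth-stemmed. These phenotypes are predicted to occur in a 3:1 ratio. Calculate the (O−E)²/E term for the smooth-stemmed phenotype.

0.024

Expected counts for N = 263 under a 3:1 ratio (total parts = 4):
  hairy-stemmed: 263 × 3/4 = 197.25
  smooth-stemmed: 263 × 1/4 = 65.75
Contribution of smooth-stemmed: (67 − 65.75)² / 65.75 = 0.0238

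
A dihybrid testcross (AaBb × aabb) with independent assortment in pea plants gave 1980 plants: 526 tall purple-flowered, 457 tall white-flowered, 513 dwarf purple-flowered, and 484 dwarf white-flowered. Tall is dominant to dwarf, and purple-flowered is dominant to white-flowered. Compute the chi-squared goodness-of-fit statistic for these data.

A dihybrid testcross with independent assortment gives a 1:1:1:1 ratio.
The 1:1:1:1 ratio has 4 parts, so with N = 1980 the expected counts are:
  tall purple-flowered: 1980 × 1/4 = 495
  tall white-flowered: 1980 × 1/4 = 495
  dwarf purple-flowered: 1980 × 1/4 = 495
  dwarf white-flowered: 1980 × 1/4 = 495
χ² = Σ (O − E)² / E
  tall purple-flowered: (526 − 495)² / 495 = 1.9414
  tall white-flowered: (457 − 495)² / 495 = 2.9172
  dwarf purple-flowered: (513 − 495)² / 495 = 0.6545
  dwarf white-flowered: (484 − 495)² / 495 = 0.2444
χ² = 1.9414 + 2.9172 + 0.6545 + 0.2444 = 5.7575 ≈ 5.758

5.758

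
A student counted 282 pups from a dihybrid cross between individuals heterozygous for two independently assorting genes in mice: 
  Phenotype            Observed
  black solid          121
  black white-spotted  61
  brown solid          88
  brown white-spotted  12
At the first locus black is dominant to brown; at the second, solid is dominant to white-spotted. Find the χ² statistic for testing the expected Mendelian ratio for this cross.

35.302

A dihybrid F₂ with independent assortment and complete dominance at both loci gives a 9:3:3:1 phenotypic ratio.
Expected counts for N = 282 under a 9:3:3:1 ratio (total parts = 16):
  black solid: 282 × 9/16 = 158.625
  black white-spotted: 282 × 3/16 = 52.875
  brown solid: 282 × 3/16 = 52.875
  brown white-spotted: 282 × 1/16 = 17.625
χ² = Σ (O − E)² / E
  black solid: (121 − 158.625)² / 158.625 = 8.9244
  black white-spotted: (61 − 52.875)² / 52.875 = 1.2485
  brown solid: (88 − 52.875)² / 52.875 = 23.3336
  brown white-spotted: (12 − 17.625)² / 17.625 = 1.7952
χ² = 8.9244 + 1.2485 + 23.3336 + 1.7952 = 35.3017 ≈ 35.302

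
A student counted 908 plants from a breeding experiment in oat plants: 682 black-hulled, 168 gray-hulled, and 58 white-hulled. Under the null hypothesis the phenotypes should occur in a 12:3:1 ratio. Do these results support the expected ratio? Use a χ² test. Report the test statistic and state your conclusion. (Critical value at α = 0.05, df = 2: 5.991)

The 12:3:1 ratio has 16 parts, so with N = 908 the expected counts are:
  black-hulled: 908 × 12/16 = 681
  gray-hulled: 908 × 3/16 = 170.25
  white-hulled: 908 × 1/16 = 56.75
χ² = Σ (O − E)² / E
  black-hulled: (682 − 681)² / 681 = 0.0015
  gray-hulled: (168 − 170.25)² / 170.25 = 0.0297
  white-hulled: (58 − 56.75)² / 56.75 = 0.0275
χ² = 0.0015 + 0.0297 + 0.0275 = 0.0587 ≈ 0.059
Degrees of freedom = 3 − 1 = 2; critical value at α = 0.05 is 5.991.
Since 0.059 < 5.991, we fail to reject the null hypothesis — the data are consistent with the 12:3:1 ratio.

0.059; consistent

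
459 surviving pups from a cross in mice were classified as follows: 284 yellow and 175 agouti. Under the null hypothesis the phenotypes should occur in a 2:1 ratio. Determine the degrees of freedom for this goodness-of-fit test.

1

A goodness-of-fit test with 2 phenotype classes has df = 2 − 1 = 1.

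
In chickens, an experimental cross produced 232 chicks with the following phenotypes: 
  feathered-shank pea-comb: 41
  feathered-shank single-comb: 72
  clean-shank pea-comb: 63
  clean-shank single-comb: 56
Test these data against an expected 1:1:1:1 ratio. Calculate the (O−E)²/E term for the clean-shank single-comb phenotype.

0.069

Under the 1:1:1:1 hypothesis (Σ ratio = 4, N = 232):
  feathered-shank pea-comb: 232 × 1/4 = 58
  feathered-shank single-comb: 232 × 1/4 = 58
  clean-shank pea-comb: 232 × 1/4 = 58
  clean-shank single-comb: 232 × 1/4 = 58
Contribution of clean-shank single-comb: (56 − 58)² / 58 = 0.0690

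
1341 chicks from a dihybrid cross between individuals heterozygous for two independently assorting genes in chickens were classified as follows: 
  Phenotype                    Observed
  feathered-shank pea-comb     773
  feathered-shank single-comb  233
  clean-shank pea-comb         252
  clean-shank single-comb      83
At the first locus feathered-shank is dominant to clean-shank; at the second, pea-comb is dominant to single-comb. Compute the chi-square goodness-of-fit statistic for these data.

A dihybrid F₂ with independent assortment and complete dominance at both loci gives a 9:3:3:1 phenotypic ratio.
Total ratio parts = 16. Expected numbers out of 1341:
  feathered-shank pea-comb: 1341 × 9/16 = 754.3125
  feathered-shank single-comb: 1341 × 3/16 = 251.4375
  clean-shank pea-comb: 1341 × 3/16 = 251.4375
  clean-shank single-comb: 1341 × 1/16 = 83.8125
χ² = Σ (O − E)² / E
  feathered-shank pea-comb: (773 − 754.3125)² / 754.3125 = 0.4630
  feathered-shank single-comb: (233 − 251.4375)² / 251.4375 = 1.3520
  clean-shank pea-comb: (252 − 251.4375)² / 251.4375 = 0.0013
  clean-shank single-comb: (83 − 83.8125)² / 83.8125 = 0.0079
χ² = 0.4630 + 1.3520 + 0.0013 + 0.0079 = 1.8242 ≈ 1.824

1.824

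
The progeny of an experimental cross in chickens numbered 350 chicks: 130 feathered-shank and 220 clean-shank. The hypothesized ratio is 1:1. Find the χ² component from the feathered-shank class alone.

11.571

The 1:1 ratio has 2 parts, so with N = 350 the expected counts are:
  feathered-shank: 350 × 1/2 = 175
  clean-shank: 350 × 1/2 = 175
Contribution of feathered-shank: (130 − 175)² / 175 = 11.5714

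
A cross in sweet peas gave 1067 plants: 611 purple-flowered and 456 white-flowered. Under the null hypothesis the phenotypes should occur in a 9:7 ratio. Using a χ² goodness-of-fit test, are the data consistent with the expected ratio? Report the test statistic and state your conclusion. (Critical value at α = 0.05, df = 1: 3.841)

0.445; consistent

Total ratio parts = 16. Expected numbers out of 1067:
  purple-flowered: 1067 × 9/16 = 600.1875
  white-flowered: 1067 × 7/16 = 466.8125
χ² = Σ (O − E)² / E
  purple-flowered: (611 − 600.1875)² / 600.1875 = 0.1948
  white-flowered: (456 − 466.8125)² / 466.8125 = 0.2504
χ² = 0.1948 + 0.2504 = 0.4452 ≈ 0.445
Degrees of freedom = 2 − 1 = 1; critical value at α = 0.05 is 3.841.
Since 0.445 < 3.841, we fail to reject the null hypothesis — the data are consistent with the 9:7 ratio.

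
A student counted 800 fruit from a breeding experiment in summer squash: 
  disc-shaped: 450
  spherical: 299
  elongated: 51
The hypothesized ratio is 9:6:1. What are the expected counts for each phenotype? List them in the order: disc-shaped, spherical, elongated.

The 9:6:1 ratio has 16 parts, so with N = 800 the expected counts are:
  disc-shaped: 800 × 9/16 = 450
  spherical: 800 × 6/16 = 300
  elongated: 800 × 1/16 = 50

450, 300, 50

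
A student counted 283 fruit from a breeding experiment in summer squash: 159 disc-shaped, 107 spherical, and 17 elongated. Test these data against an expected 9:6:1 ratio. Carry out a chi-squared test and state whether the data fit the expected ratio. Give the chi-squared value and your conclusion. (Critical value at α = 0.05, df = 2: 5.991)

0.034; consistent

Under the 9:6:1 hypothesis (Σ ratio = 16, N = 283):
  disc-shaped: 283 × 9/16 = 159.1875
  spherical: 283 × 6/16 = 106.125
  elongated: 283 × 1/16 = 17.6875
χ² = Σ (O − E)² / E
  disc-shaped: (159 − 159.1875)² / 159.1875 = 0.0002
  spherical: (107 − 106.125)² / 106.125 = 0.0072
  elongated: (17 − 17.6875)² / 17.6875 = 0.0267
χ² = 0.0002 + 0.0072 + 0.0267 = 0.0341 ≈ 0.034
Degrees of freedom = 3 − 1 = 2; critical value at α = 0.05 is 5.991.
Since 0.034 < 5.991, we fail to reject the null hypothesis — the data are consistent with the 9:6:1 ratio.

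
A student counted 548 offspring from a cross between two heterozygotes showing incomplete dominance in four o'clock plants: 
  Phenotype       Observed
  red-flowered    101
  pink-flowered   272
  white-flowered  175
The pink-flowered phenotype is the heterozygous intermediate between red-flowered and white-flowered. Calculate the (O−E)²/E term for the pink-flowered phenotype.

0.015

With incomplete dominance, a heterozygote × heterozygote cross gives a 1:2:1 phenotypic ratio.
Expected counts for N = 548 under a 1:2:1 ratio (total parts = 4):
  red-flowered: 548 × 1/4 = 137
  pink-flowered: 548 × 2/4 = 274
  white-flowered: 548 × 1/4 = 137
Contribution of pink-flowered: (272 − 274)² / 274 = 0.0146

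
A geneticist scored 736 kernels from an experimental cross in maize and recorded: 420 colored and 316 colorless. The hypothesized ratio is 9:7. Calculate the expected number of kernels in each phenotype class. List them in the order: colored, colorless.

Expected counts for N = 736 under a 9:7 ratio (total parts = 16):
  colored: 736 × 9/16 = 414
  colorless: 736 × 7/16 = 322

414, 322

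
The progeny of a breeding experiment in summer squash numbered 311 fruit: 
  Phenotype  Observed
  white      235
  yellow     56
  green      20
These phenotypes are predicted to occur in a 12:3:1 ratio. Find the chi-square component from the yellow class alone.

0.092

Total ratio parts = 16. Expected numbers out of 311:
  white: 311 × 12/16 = 233.25
  yellow: 311 × 3/16 = 58.3125
  green: 311 × 1/16 = 19.4375
Contribution of yellow: (56 − 58.3125)² / 58.3125 = 0.0917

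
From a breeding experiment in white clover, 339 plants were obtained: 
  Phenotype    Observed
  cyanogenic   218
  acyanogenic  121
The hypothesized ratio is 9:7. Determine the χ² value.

8.942

Expected counts for N = 339 under a 9:7 ratio (total parts = 16):
  cyanogenic: 339 × 9/16 = 190.6875
  acyanogenic: 339 × 7/16 = 148.3125
χ² = Σ (O − E)² / E
  cyanogenic: (218 − 190.6875)² / 190.6875 = 3.9120
  acyanogenic: (121 − 148.3125)² / 148.3125 = 5.0297
χ² = 3.9120 + 5.0297 = 8.9417 ≈ 8.942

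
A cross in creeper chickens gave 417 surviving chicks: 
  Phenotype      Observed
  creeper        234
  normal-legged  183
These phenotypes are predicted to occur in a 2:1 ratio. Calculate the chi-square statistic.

Expected counts for N = 417 under a 2:1 ratio (total parts = 3):
  creeper: 417 × 2/3 = 278
  normal-legged: 417 × 1/3 = 139
χ² = Σ (O − E)² / E
  creeper: (234 − 278)² / 278 = 6.9640
  normal-legged: (183 − 139)² / 139 = 13.9281
χ² = 6.9640 + 13.9281 = 20.8921 ≈ 20.892

20.892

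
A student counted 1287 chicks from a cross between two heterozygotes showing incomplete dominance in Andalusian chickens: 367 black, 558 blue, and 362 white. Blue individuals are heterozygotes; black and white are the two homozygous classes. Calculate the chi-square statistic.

22.759

With incomplete dominance, a heterozygote × heterozygote cross gives a 1:2:1 phenotypic ratio.
Expected counts for N = 1287 under a 1:2:1 ratio (total parts = 4):
  black: 1287 × 1/4 = 321.75
  blue: 1287 × 2/4 = 643.5
  white: 1287 × 1/4 = 321.75
χ² = Σ (O − E)² / E
  black: (367 − 321.75)² / 321.75 = 6.3638
  blue: (558 − 643.5)² / 643.5 = 11.3601
  white: (362 − 321.75)² / 321.75 = 5.0352
χ² = 6.3638 + 11.3601 + 5.0352 = 22.7591 ≈ 22.759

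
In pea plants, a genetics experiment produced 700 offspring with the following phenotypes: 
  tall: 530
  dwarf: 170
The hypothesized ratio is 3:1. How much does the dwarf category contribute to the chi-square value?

0.143

Expected counts for N = 700 under a 3:1 ratio (total parts = 4):
  tall: 700 × 3/4 = 525
  dwarf: 700 × 1/4 = 175
Contribution of dwarf: (170 − 175)² / 175 = 0.1429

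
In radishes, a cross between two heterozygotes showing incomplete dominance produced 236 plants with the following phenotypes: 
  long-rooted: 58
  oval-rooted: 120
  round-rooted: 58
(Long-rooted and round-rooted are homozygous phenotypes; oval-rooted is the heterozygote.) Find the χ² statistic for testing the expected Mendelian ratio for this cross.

0.068

With incomplete dominance, a heterozygote × heterozygote cross gives a 1:2:1 phenotypic ratio.
Expected counts for N = 236 under a 1:2:1 ratio (total parts = 4):
  long-rooted: 236 × 1/4 = 59
  oval-rooted: 236 × 2/4 = 118
  round-rooted: 236 × 1/4 = 59
χ² = Σ (O − E)² / E
  long-rooted: (58 − 59)² / 59 = 0.0169
  oval-rooted: (120 − 118)² / 118 = 0.0339
  round-rooted: (58 − 59)² / 59 = 0.0169
χ² = 0.0169 + 0.0339 + 0.0169 = 0.0677 ≈ 0.068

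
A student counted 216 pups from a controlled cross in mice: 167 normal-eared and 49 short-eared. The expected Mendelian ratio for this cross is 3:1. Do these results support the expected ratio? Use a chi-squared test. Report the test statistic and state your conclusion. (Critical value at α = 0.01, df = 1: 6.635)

0.617; consistent

Total ratio parts = 4. Expected numbers out of 216:
  normal-eared: 216 × 3/4 = 162
  short-eared: 216 × 1/4 = 54
χ² = Σ (O − E)² / E
  normal-eared: (167 − 162)² / 162 = 0.1543
  short-eared: (49 − 54)² / 54 = 0.4630
χ² = 0.1543 + 0.4630 = 0.6173 ≈ 0.617
Degrees of freedom = 2 − 1 = 1; critical value at α = 0.01 is 6.635.
Since 0.617 < 6.635, we fail to reject the null hypothesis — the data are consistent with the 3:1 ratio.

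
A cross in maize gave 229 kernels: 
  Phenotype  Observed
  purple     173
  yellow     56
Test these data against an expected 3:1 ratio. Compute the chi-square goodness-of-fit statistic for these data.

0.036

Under the 3:1 hypothesis (Σ ratio = 4, N = 229):
  purple: 229 × 3/4 = 171.75
  yellow: 229 × 1/4 = 57.25
χ² = Σ (O − E)² / E
  purple: (173 − 171.75)² / 171.75 = 0.0091
  yellow: (56 − 57.25)² / 57.25 = 0.0273
χ² = 0.0091 + 0.0273 = 0.0364 ≈ 0.036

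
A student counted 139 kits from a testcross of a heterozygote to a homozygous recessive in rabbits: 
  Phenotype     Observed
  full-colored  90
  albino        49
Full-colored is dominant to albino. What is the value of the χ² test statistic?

A testcross of a heterozygote (Aa × aa) gives a 1:1 phenotypic ratio.
The 1:1 ratio has 2 parts, so with N = 139 the expected counts are:
  full-colored: 139 × 1/2 = 69.5
  albino: 139 × 1/2 = 69.5
χ² = Σ (O − E)² / E
  full-colored: (90 − 69.5)² / 69.5 = 6.0468
  albino: (49 − 69.5)² / 69.5 = 6.0468
χ² = 6.0468 + 6.0468 = 12.0936 ≈ 12.094

12.094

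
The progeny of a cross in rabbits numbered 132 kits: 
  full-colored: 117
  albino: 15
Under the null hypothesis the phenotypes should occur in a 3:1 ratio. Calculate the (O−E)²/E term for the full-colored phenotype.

3.273

Under the 3:1 hypothesis (Σ ratio = 4, N = 132):
  full-colored: 132 × 3/4 = 99
  albino: 132 × 1/4 = 33
Contribution of full-colored: (117 − 99)² / 99 = 3.2727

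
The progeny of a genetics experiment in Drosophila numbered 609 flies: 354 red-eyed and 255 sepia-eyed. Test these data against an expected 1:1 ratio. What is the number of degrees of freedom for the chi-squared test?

1

A goodness-of-fit test with 2 phenotype classes has df = 2 − 1 = 1.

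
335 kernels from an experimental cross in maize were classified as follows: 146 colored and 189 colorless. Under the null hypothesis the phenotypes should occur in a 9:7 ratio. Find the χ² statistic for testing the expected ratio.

The 9:7 ratio has 16 parts, so with N = 335 the expected counts are:
  colored: 335 × 9/16 = 188.4375
  colorless: 335 × 7/16 = 146.5625
χ² = Σ (O − E)² / E
  colored: (146 − 188.4375)² / 188.4375 = 9.5572
  colorless: (189 − 146.5625)² / 146.5625 = 12.2879
χ² = 9.5572 + 12.2879 = 21.8451 ≈ 21.845

21.845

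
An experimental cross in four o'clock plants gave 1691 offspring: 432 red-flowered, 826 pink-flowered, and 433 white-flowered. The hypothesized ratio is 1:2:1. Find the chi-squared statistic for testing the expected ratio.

Expected counts for N = 1691 under a 1:2:1 ratio (total parts = 4):
  red-flowered: 1691 × 1/4 = 422.75
  pink-flowered: 1691 × 2/4 = 845.5
  white-flowered: 1691 × 1/4 = 422.75
χ² = Σ (O − E)² / E
  red-flowered: (432 − 422.75)² / 422.75 = 0.2024
  pink-flowered: (826 − 845.5)² / 845.5 = 0.4497
  white-flowered: (433 − 422.75)² / 422.75 = 0.2485
χ² = 0.2024 + 0.4497 + 0.2485 = 0.9006 ≈ 0.901

0.901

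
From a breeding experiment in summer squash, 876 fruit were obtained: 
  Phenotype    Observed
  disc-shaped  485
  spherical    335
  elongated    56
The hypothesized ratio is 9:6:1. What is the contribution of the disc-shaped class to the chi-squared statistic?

0.122

Expected counts for N = 876 under a 9:6:1 ratio (total parts = 16):
  disc-shaped: 876 × 9/16 = 492.75
  spherical: 876 × 6/16 = 328.5
  elongated: 876 × 1/16 = 54.75
Contribution of disc-shaped: (485 − 492.75)² / 492.75 = 0.1219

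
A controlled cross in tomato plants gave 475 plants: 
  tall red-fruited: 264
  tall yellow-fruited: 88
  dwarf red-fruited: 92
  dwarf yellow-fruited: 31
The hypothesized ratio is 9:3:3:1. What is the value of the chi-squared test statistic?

Total ratio parts = 16. Expected numbers out of 475:
  tall red-fruited: 475 × 9/16 = 267.1875
  tall yellow-fruited: 475 × 3/16 = 89.0625
  dwarf red-fruited: 475 × 3/16 = 89.0625
  dwarf yellow-fruited: 475 × 1/16 = 29.6875
χ² = Σ (O − E)² / E
  tall red-fruited: (264 − 267.1875)² / 267.1875 = 0.0380
  tall yellow-fruited: (88 − 89.0625)² / 89.0625 = 0.0127
  dwarf red-fruited: (92 − 89.0625)² / 89.0625 = 0.0969
  dwarf yellow-fruited: (31 − 29.6875)² / 29.6875 = 0.0580
χ² = 0.0380 + 0.0127 + 0.0969 + 0.0580 = 0.2056 ≈ 0.206

0.206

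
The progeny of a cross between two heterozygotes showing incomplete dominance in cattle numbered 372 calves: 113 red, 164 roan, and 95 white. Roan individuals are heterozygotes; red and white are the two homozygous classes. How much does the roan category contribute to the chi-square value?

2.602

With incomplete dominance, a heterozygote × heterozygote cross gives a 1:2:1 phenotypic ratio.
The 1:2:1 ratio has 4 parts, so with N = 372 the expected counts are:
  red: 372 × 1/4 = 93
  roan: 372 × 2/4 = 186
  white: 372 × 1/4 = 93
Contribution of roan: (164 − 186)² / 186 = 2.6022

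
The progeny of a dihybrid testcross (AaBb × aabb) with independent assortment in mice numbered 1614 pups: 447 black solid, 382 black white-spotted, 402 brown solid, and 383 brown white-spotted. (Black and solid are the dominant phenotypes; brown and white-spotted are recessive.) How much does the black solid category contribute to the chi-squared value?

4.690

A dihybrid testcross with independent assortment gives a 1:1:1:1 ratio.
Expected counts for N = 1614 under a 1:1:1:1 ratio (total parts = 4):
  black solid: 1614 × 1/4 = 403.5
  black white-spotted: 1614 × 1/4 = 403.5
  brown solid: 1614 × 1/4 = 403.5
  brown white-spotted: 1614 × 1/4 = 403.5
Contribution of black solid: (447 − 403.5)² / 403.5 = 4.6896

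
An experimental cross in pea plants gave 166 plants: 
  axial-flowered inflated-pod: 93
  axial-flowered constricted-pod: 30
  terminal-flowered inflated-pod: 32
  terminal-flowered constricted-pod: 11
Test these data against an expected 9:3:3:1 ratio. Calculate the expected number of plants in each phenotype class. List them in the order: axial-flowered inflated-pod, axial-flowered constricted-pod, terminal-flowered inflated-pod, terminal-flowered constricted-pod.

The 9:3:3:1 ratio has 16 parts, so with N = 166 the expected counts are:
  axial-flowered inflated-pod: 166 × 9/16 = 93.375
  axial-flowered constricted-pod: 166 × 3/16 = 31.125
  terminal-flowered inflated-pod: 166 × 3/16 = 31.125
  terminal-flowered constricted-pod: 166 × 1/16 = 10.375

93.375, 31.125, 31.125, 10.375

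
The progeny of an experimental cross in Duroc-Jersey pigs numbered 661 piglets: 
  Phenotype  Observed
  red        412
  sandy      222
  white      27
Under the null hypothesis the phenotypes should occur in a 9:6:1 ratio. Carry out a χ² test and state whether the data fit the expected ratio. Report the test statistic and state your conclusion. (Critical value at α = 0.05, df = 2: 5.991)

Under the 9:6:1 hypothesis (Σ ratio = 16, N = 661):
  red: 661 × 9/16 = 371.8125
  sandy: 661 × 6/16 = 247.875
  white: 661 × 1/16 = 41.3125
χ² = Σ (O − E)² / E
  red: (412 − 371.8125)² / 371.8125 = 4.3437
  sandy: (222 − 247.875)² / 247.875 = 2.7010
  white: (27 − 41.3125)² / 41.3125 = 4.9585
χ² = 4.3437 + 2.7010 + 4.9585 = 12.0032 ≈ 12.003
Degrees of freedom = 3 − 1 = 2; critical value at α = 0.05 is 5.991.
Since 12.003 > 5.991, we reject the null hypothesis — the data do not fit the 9:6:1 ratio.

12.003; not consistent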